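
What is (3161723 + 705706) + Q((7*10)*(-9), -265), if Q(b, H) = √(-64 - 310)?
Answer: 3867429 + I*√374 ≈ 3.8674e+6 + 19.339*I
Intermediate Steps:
Q(b, H) = I*√374 (Q(b, H) = √(-374) = I*√374)
(3161723 + 705706) + Q((7*10)*(-9), -265) = (3161723 + 705706) + I*√374 = 3867429 + I*√374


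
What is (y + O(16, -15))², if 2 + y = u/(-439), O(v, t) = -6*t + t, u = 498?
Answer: 995339401/192721 ≈ 5164.7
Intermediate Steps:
O(v, t) = -5*t
y = -1376/439 (y = -2 + 498/(-439) = -2 + 498*(-1/439) = -2 - 498/439 = -1376/439 ≈ -3.1344)
(y + O(16, -15))² = (-1376/439 - 5*(-15))² = (-1376/439 + 75)² = (31549/439)² = 995339401/192721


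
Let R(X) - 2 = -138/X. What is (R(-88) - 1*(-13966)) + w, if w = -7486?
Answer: 285277/44 ≈ 6483.6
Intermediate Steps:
R(X) = 2 - 138/X
(R(-88) - 1*(-13966)) + w = ((2 - 138/(-88)) - 1*(-13966)) - 7486 = ((2 - 138*(-1/88)) + 13966) - 7486 = ((2 + 69/44) + 13966) - 7486 = (157/44 + 13966) - 7486 = 614661/44 - 7486 = 285277/44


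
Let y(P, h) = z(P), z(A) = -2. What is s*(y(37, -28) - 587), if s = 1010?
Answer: -594890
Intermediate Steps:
y(P, h) = -2
s*(y(37, -28) - 587) = 1010*(-2 - 587) = 1010*(-589) = -594890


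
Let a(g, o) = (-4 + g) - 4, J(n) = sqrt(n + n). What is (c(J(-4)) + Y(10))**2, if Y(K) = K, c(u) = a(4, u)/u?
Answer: (10 + I*sqrt(2))**2 ≈ 98.0 + 28.284*I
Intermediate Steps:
J(n) = sqrt(2)*sqrt(n) (J(n) = sqrt(2*n) = sqrt(2)*sqrt(n))
a(g, o) = -8 + g
c(u) = -4/u (c(u) = (-8 + 4)/u = -4/u)
(c(J(-4)) + Y(10))**2 = (-4*(-I*sqrt(2)/4) + 10)**2 = (-(-1)*I*sqrt(2) + 10)**2 = (I*sqrt(2) + 10)**2 = (10 + I*sqrt(2))**2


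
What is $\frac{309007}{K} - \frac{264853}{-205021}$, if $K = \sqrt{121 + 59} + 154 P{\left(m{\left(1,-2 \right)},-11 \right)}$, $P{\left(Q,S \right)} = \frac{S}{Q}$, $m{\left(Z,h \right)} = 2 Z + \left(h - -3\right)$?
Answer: $- \frac{160599978936703}{294001754168} - \frac{8343189 \sqrt{5}}{1434008} \approx -559.26$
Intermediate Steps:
$m{\left(Z,h \right)} = 3 + h + 2 Z$ ($m{\left(Z,h \right)} = 2 Z + \left(h + 3\right) = 2 Z + \left(3 + h\right) = 3 + h + 2 Z$)
$K = - \frac{1694}{3} + 6 \sqrt{5}$ ($K = \sqrt{121 + 59} + 154 \left(- \frac{11}{3 - 2 + 2 \cdot 1}\right) = \sqrt{180} + 154 \left(- \frac{11}{3 - 2 + 2}\right) = 6 \sqrt{5} + 154 \left(- \frac{11}{3}\right) = 6 \sqrt{5} - \frac{1694}{3} = - \frac{1694}{3} + 6 \sqrt{5} \approx -551.25$)
$\frac{309007}{K} - \frac{264853}{-205021} = \frac{309007}{- \frac{1694}{3} + 6 \sqrt{5}} - \frac{264853}{-205021} = \frac{309007}{- \frac{1694}{3} + 6 \sqrt{5}} - - \frac{264853}{205021} = \frac{309007}{- \frac{1694}{3} + 6 \sqrt{5}} + \frac{264853}{205021} = \frac{264853}{205021} + \frac{309007}{- \frac{1694}{3} + 6 \sqrt{5}}$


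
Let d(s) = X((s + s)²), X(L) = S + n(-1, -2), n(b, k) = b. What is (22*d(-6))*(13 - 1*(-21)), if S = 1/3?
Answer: -1496/3 ≈ -498.67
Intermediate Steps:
S = ⅓ (S = 1*(⅓) = ⅓ ≈ 0.33333)
X(L) = -⅔ (X(L) = ⅓ - 1 = -⅔)
d(s) = -⅔
(22*d(-6))*(13 - 1*(-21)) = (22*(-⅔))*(13 - 1*(-21)) = -44*(13 + 21)/3 = -44/3*34 = -1496/3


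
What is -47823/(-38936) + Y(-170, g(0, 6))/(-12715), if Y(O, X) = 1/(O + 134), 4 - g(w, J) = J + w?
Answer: 5472634739/4455641160 ≈ 1.2282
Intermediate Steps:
g(w, J) = 4 - J - w (g(w, J) = 4 - (J + w) = 4 + (-J - w) = 4 - J - w)
Y(O, X) = 1/(134 + O)
-47823/(-38936) + Y(-170, g(0, 6))/(-12715) = -47823/(-38936) + 1/((134 - 170)*(-12715)) = -47823*(-1/38936) - 1/12715/(-36) = 47823/38936 - 1/36*(-1/12715) = 47823/38936 + 1/457740 = 5472634739/4455641160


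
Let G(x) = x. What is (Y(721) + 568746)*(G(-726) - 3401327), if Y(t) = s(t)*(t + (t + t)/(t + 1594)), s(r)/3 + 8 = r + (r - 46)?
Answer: -28144661702731914/2315 ≈ -1.2158e+13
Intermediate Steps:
s(r) = -162 + 6*r (s(r) = -24 + 3*(r + (r - 46)) = -24 + 3*(r + (-46 + r)) = -24 + 3*(-46 + 2*r) = -24 + (-138 + 6*r) = -162 + 6*r)
Y(t) = (-162 + 6*t)*(t + 2*t/(1594 + t)) (Y(t) = (-162 + 6*t)*(t + (t + t)/(t + 1594)) = (-162 + 6*t)*(t + (2*t)/(1594 + t)) = (-162 + 6*t)*(t + 2*t/(1594 + t)))
(Y(721) + 568746)*(G(-726) - 3401327) = (6*721*(-27 + 721)*(1596 + 721)/(1594 + 721) + 568746)*(-726 - 3401327) = (6*721*694*2317/2315 + 568746)*(-3402053) = (6*721*(1/2315)*694*2317 + 568746)*(-3402053) = (6956199348/2315 + 568746)*(-3402053) = (8272846338/2315)*(-3402053) = -28144661702731914/2315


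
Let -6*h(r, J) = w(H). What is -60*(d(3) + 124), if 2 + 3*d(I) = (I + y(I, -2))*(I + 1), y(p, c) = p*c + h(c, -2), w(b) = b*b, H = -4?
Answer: -20840/3 ≈ -6946.7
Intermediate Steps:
w(b) = b**2
h(r, J) = -8/3 (h(r, J) = -1/6*(-4)**2 = -1/6*16 = -8/3)
y(p, c) = -8/3 + c*p (y(p, c) = p*c - 8/3 = c*p - 8/3 = -8/3 + c*p)
d(I) = -2/3 + (1 + I)*(-8/3 - I)/3 (d(I) = -2/3 + ((I + (-8/3 - 2*I))*(I + 1))/3 = -2/3 + ((-8/3 - I)*(1 + I))/3 = -2/3 + ((1 + I)*(-8/3 - I))/3 = -2/3 + (1 + I)*(-8/3 - I)/3)
-60*(d(3) + 124) = -60*((-14/9 - 11/9*3 - 1/3*3**2) + 124) = -60*((-14/9 - 11/3 - 1/3*9) + 124) = -60*((-14/9 - 11/3 - 3) + 124) = -60*(-74/9 + 124) = -60*1042/9 = -20840/3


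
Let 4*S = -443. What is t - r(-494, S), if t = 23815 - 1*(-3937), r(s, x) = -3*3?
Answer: 27761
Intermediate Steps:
S = -443/4 (S = (¼)*(-443) = -443/4 ≈ -110.75)
r(s, x) = -9
t = 27752 (t = 23815 + 3937 = 27752)
t - r(-494, S) = 27752 - 1*(-9) = 27752 + 9 = 27761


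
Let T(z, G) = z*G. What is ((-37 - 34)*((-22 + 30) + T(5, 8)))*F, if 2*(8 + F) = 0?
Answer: 27264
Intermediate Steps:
T(z, G) = G*z
F = -8 (F = -8 + (1/2)*0 = -8 + 0 = -8)
((-37 - 34)*((-22 + 30) + T(5, 8)))*F = ((-37 - 34)*((-22 + 30) + 8*5))*(-8) = -71*(8 + 40)*(-8) = -71*48*(-8) = -3408*(-8) = 27264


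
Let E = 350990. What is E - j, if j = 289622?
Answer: 61368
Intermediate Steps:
E - j = 350990 - 1*289622 = 350990 - 289622 = 61368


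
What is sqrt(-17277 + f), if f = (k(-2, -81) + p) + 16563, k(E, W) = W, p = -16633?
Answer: 2*I*sqrt(4357) ≈ 132.02*I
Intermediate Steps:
f = -151 (f = (-81 - 16633) + 16563 = -16714 + 16563 = -151)
sqrt(-17277 + f) = sqrt(-17277 - 151) = sqrt(-17428) = 2*I*sqrt(4357)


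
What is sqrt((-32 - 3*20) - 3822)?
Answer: I*sqrt(3914) ≈ 62.562*I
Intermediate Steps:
sqrt((-32 - 3*20) - 3822) = sqrt((-32 - 60) - 3822) = sqrt(-92 - 3822) = sqrt(-3914) = I*sqrt(3914)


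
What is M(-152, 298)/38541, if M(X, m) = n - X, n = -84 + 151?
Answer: 73/12847 ≈ 0.0056823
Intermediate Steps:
n = 67
M(X, m) = 67 - X
M(-152, 298)/38541 = (67 - 1*(-152))/38541 = (67 + 152)*(1/38541) = 219*(1/38541) = 73/12847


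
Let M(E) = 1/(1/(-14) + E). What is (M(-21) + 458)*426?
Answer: 57550896/295 ≈ 1.9509e+5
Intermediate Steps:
M(E) = 1/(-1/14 + E)
(M(-21) + 458)*426 = (14/(-1 + 14*(-21)) + 458)*426 = (14/(-1 - 294) + 458)*426 = (14/(-295) + 458)*426 = (14*(-1/295) + 458)*426 = (-14/295 + 458)*426 = (135096/295)*426 = 57550896/295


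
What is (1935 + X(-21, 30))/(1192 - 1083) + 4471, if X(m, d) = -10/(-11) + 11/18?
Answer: 96876553/21582 ≈ 4488.8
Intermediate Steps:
X(m, d) = 301/198 (X(m, d) = -10*(-1/11) + 11*(1/18) = 10/11 + 11/18 = 301/198)
(1935 + X(-21, 30))/(1192 - 1083) + 4471 = (1935 + 301/198)/(1192 - 1083) + 4471 = (383431/198)/109 + 4471 = (383431/198)*(1/109) + 4471 = 383431/21582 + 4471 = 96876553/21582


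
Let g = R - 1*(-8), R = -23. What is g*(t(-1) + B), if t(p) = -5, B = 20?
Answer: -225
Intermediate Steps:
g = -15 (g = -23 - 1*(-8) = -23 + 8 = -15)
g*(t(-1) + B) = -15*(-5 + 20) = -15*15 = -225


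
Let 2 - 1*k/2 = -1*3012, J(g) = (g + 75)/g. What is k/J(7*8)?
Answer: 337568/131 ≈ 2576.9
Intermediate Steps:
J(g) = (75 + g)/g
k = 6028 (k = 4 - (-2)*3012 = 4 - 2*(-3012) = 4 + 6024 = 6028)
k/J(7*8) = 6028/(((75 + 7*8)/((7*8)))) = 6028/(((75 + 56)/56)) = 6028/(((1/56)*131)) = 6028/(131/56) = 6028*(56/131) = 337568/131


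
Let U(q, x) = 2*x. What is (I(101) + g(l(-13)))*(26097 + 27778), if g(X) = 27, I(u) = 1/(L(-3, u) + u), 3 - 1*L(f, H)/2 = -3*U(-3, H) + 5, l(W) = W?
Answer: 1904158000/1309 ≈ 1.4547e+6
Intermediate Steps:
L(f, H) = -4 + 12*H (L(f, H) = 6 - 2*(-6*H + 5) = 6 - 2*(5 - 6*H) = 6 + (-10 + 12*H) = -4 + 12*H)
I(u) = 1/(-4 + 13*u) (I(u) = 1/((-4 + 12*u) + u) = 1/(-4 + 13*u))
(I(101) + g(l(-13)))*(26097 + 27778) = (1/(-4 + 13*101) + 27)*(26097 + 27778) = (1/(-4 + 1313) + 27)*53875 = (1/1309 + 27)*53875 = (35344/1309)*53875 = 1904158000/1309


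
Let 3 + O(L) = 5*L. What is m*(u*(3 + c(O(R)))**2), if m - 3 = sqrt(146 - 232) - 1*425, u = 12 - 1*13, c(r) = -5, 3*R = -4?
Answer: 1688 - 4*I*sqrt(86) ≈ 1688.0 - 37.094*I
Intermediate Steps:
R = -4/3 (R = (1/3)*(-4) = -4/3 ≈ -1.3333)
O(L) = -3 + 5*L
u = -1 (u = 12 - 13 = -1)
m = -422 + I*sqrt(86) (m = 3 + (sqrt(146 - 232) - 1*425) = 3 + (sqrt(-86) - 425) = 3 + (I*sqrt(86) - 425) = 3 + (-425 + I*sqrt(86)) = -422 + I*sqrt(86) ≈ -422.0 + 9.2736*I)
m*(u*(3 + c(O(R)))**2) = (-422 + I*sqrt(86))*(-(3 - 5)**2) = (-422 + I*sqrt(86))*(-1*(-2)**2) = (-422 + I*sqrt(86))*(-1*4) = (-422 + I*sqrt(86))*(-4) = 1688 - 4*I*sqrt(86)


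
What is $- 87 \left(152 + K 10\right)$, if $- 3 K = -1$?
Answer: $-13514$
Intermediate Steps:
$K = \frac{1}{3}$ ($K = \left(- \frac{1}{3}\right) \left(-1\right) = \frac{1}{3} \approx 0.33333$)
$- 87 \left(152 + K 10\right) = - 87 \left(152 + \frac{1}{3} \cdot 10\right) = - 87 \left(152 + \frac{10}{3}\right) = \left(-87\right) \frac{466}{3} = -13514$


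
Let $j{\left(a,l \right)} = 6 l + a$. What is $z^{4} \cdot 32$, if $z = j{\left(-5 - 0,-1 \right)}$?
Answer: $468512$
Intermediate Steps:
$j{\left(a,l \right)} = a + 6 l$
$z = -11$ ($z = \left(-5 - 0\right) + 6 \left(-1\right) = \left(-5 + 0\right) - 6 = -5 - 6 = -11$)
$z^{4} \cdot 32 = \left(-11\right)^{4} \cdot 32 = 14641 \cdot 32 = 468512$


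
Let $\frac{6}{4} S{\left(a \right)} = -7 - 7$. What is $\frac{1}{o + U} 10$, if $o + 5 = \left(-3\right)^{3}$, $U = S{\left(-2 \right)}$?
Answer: $- \frac{15}{62} \approx -0.24194$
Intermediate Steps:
$S{\left(a \right)} = - \frac{28}{3}$ ($S{\left(a \right)} = \frac{2 \left(-7 - 7\right)}{3} = \frac{2}{3} \left(-14\right) = - \frac{28}{3}$)
$U = - \frac{28}{3} \approx -9.3333$
$o = -32$ ($o = -5 + \left(-3\right)^{3} = -5 - 27 = -32$)
$\frac{1}{o + U} 10 = \frac{1}{-32 - \frac{28}{3}} \cdot 10 = \frac{1}{- \frac{124}{3}} \cdot 10 = \left(- \frac{3}{124}\right) 10 = - \frac{15}{62}$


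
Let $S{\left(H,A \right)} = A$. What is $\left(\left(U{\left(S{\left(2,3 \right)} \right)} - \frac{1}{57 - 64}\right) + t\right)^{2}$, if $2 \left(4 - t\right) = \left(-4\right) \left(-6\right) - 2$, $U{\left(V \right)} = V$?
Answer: $\frac{729}{49} \approx 14.878$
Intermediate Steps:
$t = -7$ ($t = 4 - \frac{\left(-4\right) \left(-6\right) - 2}{2} = 4 - \frac{24 - 2}{2} = 4 - 11 = -7$)
$\left(\left(U{\left(S{\left(2,3 \right)} \right)} - \frac{1}{57 - 64}\right) + t\right)^{2} = \left(\left(3 - \frac{1}{57 - 64}\right) - 7\right)^{2} = \left(\left(3 - \frac{1}{-7}\right) - 7\right)^{2} = \left(\left(3 - - \frac{1}{7}\right) - 7\right)^{2} = \left(\left(3 + \frac{1}{7}\right) - 7\right)^{2} = \left(\frac{22}{7} - 7\right)^{2} = \left(- \frac{27}{7}\right)^{2} = \frac{729}{49}$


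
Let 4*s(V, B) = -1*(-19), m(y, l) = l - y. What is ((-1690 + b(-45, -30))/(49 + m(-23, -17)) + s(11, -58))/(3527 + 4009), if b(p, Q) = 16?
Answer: -5651/1657920 ≈ -0.0034085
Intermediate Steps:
s(V, B) = 19/4 (s(V, B) = (-1*(-19))/4 = (1/4)*19 = 19/4)
((-1690 + b(-45, -30))/(49 + m(-23, -17)) + s(11, -58))/(3527 + 4009) = ((-1690 + 16)/(49 + (-17 - 1*(-23))) + 19/4)/(3527 + 4009) = (-1674/(49 + (-17 + 23)) + 19/4)/7536 = (-1674/(49 + 6) + 19/4)*(1/7536) = (-1674/55 + 19/4)*(1/7536) = -5651/220*1/7536 = -5651/1657920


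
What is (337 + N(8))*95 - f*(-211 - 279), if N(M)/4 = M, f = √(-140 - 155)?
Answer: 35055 + 490*I*√295 ≈ 35055.0 + 8416.0*I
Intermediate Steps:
f = I*√295 (f = √(-295) = I*√295 ≈ 17.176*I)
N(M) = 4*M
(337 + N(8))*95 - f*(-211 - 279) = (337 + 4*8)*95 - I*√295*(-211 - 279) = (337 + 32)*95 - I*√295*(-490) = 369*95 - (-490)*I*√295 = 35055 + 490*I*√295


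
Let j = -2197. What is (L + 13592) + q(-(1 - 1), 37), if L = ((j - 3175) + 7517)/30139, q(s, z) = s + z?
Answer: 410766576/30139 ≈ 13629.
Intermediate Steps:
L = 2145/30139 (L = ((-2197 - 3175) + 7517)/30139 = (-5372 + 7517)*(1/30139) = 2145*(1/30139) = 2145/30139 ≈ 0.071170)
(L + 13592) + q(-(1 - 1), 37) = (2145/30139 + 13592) + (-(1 - 1) + 37) = 409651433/30139 + (-1*0 + 37) = 409651433/30139 + (0 + 37) = 409651433/30139 + 37 = 410766576/30139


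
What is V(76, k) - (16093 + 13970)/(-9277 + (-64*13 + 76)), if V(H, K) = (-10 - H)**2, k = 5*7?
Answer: 74234131/10033 ≈ 7399.0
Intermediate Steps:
k = 35
V(76, k) - (16093 + 13970)/(-9277 + (-64*13 + 76)) = (10 + 76)**2 - (16093 + 13970)/(-9277 + (-64*13 + 76)) = 86**2 - 30063/(-9277 + (-832 + 76)) = 7396 - 30063/(-9277 - 756) = 7396 - 30063/(-10033) = 7396 - 30063*(-1)/10033 = 7396 - 1*(-30063/10033) = 7396 + 30063/10033 = 74234131/10033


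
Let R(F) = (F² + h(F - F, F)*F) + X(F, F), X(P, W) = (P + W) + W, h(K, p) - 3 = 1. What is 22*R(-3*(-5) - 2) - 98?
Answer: 5622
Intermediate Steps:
h(K, p) = 4 (h(K, p) = 3 + 1 = 4)
X(P, W) = P + 2*W
R(F) = F² + 7*F (R(F) = (F² + 4*F) + (F + 2*F) = (F² + 4*F) + 3*F = F² + 7*F)
22*R(-3*(-5) - 2) - 98 = 22*((-3*(-5) - 2)*(7 + (-3*(-5) - 2))) - 98 = 22*((15 - 2)*(7 + (15 - 2))) - 98 = 22*(13*(7 + 13)) - 98 = 22*(13*20) - 98 = 22*260 - 98 = 5720 - 98 = 5622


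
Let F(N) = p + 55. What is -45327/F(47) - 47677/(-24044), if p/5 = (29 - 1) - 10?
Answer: -37342387/120220 ≈ -310.62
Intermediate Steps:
p = 90 (p = 5*((29 - 1) - 10) = 5*(28 - 10) = 5*18 = 90)
F(N) = 145 (F(N) = 90 + 55 = 145)
-45327/F(47) - 47677/(-24044) = -45327/145 - 47677/(-24044) = -45327*1/145 - 47677*(-1/24044) = -1563/5 + 47677/24044 = -37342387/120220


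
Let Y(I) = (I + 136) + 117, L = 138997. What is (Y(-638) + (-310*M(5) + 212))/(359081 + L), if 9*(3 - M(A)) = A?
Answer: -8377/4482702 ≈ -0.0018687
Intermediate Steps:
Y(I) = 253 + I (Y(I) = (136 + I) + 117 = 253 + I)
M(A) = 3 - A/9
(Y(-638) + (-310*M(5) + 212))/(359081 + L) = ((253 - 638) + (-310*(3 - ⅑*5) + 212))/(359081 + 138997) = (-385 + (-310*(3 - 5/9) + 212))/498078 = (-385 + (-310*22/9 + 212))*(1/498078) = (-385 + (-6820/9 + 212))*(1/498078) = (-385 - 4912/9)*(1/498078) = -8377/9*1/498078 = -8377/4482702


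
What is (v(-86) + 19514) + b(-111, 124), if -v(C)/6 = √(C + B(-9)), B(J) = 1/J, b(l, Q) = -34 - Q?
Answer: 19356 - 10*I*√31 ≈ 19356.0 - 55.678*I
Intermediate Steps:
v(C) = -6*√(-⅑ + C) (v(C) = -6*√(C + 1/(-9)) = -6*√(C - ⅑) = -6*√(-⅑ + C))
(v(-86) + 19514) + b(-111, 124) = (-2*√(-1 + 9*(-86)) + 19514) + (-34 - 1*124) = (-2*√(-1 - 774) + 19514) + (-34 - 124) = (-10*I*√31 + 19514) - 158 = (19514 - 10*I*√31) - 158 = 19356 - 10*I*√31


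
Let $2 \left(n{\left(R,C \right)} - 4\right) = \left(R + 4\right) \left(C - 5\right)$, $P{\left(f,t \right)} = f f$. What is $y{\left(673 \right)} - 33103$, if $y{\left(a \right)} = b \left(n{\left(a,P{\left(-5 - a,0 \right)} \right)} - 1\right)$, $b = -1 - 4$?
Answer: $- \frac{1556079651}{2} \approx -7.7804 \cdot 10^{8}$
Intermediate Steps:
$P{\left(f,t \right)} = f^{2}$
$b = -5$ ($b = -1 - 4 = -5$)
$n{\left(R,C \right)} = 4 + \frac{\left(-5 + C\right) \left(4 + R\right)}{2}$ ($n{\left(R,C \right)} = 4 + \frac{\left(R + 4\right) \left(C - 5\right)}{2} = 4 + \frac{\left(4 + R\right) \left(-5 + C\right)}{2} = 4 + \frac{\left(-5 + C\right) \left(4 + R\right)}{2}$)
$y{\left(a \right)} = 35 - 10 \left(-5 - a\right)^{2} + \frac{25 a}{2} - \frac{5 a \left(-5 - a\right)^{2}}{2}$ ($y{\left(a \right)} = - 5 \left(\left(-6 + 2 \left(-5 - a\right)^{2} - \frac{5 a}{2} + \frac{\left(-5 - a\right)^{2} a}{2}\right) - 1\right) = - 5 \left(\left(-6 + 2 \left(-5 - a\right)^{2} - \frac{5 a}{2} + \frac{a \left(-5 - a\right)^{2}}{2}\right) - 1\right) = - 5 \left(-7 + 2 \left(-5 - a\right)^{2} - \frac{5 a}{2} + \frac{a \left(-5 - a\right)^{2}}{2}\right) = 35 - 10 \left(-5 - a\right)^{2} + \frac{25 a}{2} - \frac{5 a \left(-5 - a\right)^{2}}{2}$)
$y{\left(673 \right)} - 33103 = \left(-215 - 100950 - 35 \cdot 673^{2} - \frac{5 \cdot 673^{3}}{2}\right) - 33103 = \left(-215 - 100950 - 15852515 - \frac{1524106085}{2}\right) - 33103 = - \frac{1556013445}{2} - 33103 = - \frac{1556079651}{2}$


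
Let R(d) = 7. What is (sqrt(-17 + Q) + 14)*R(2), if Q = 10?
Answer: 98 + 7*I*sqrt(7) ≈ 98.0 + 18.52*I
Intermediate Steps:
(sqrt(-17 + Q) + 14)*R(2) = (sqrt(-17 + 10) + 14)*7 = (sqrt(-7) + 14)*7 = (I*sqrt(7) + 14)*7 = (14 + I*sqrt(7))*7 = 98 + 7*I*sqrt(7)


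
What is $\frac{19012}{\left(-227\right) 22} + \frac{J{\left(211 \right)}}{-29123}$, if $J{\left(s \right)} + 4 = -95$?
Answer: $- \frac{276596035}{72720131} \approx -3.8036$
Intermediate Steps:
$J{\left(s \right)} = -99$ ($J{\left(s \right)} = -4 - 95 = -99$)
$\frac{19012}{\left(-227\right) 22} + \frac{J{\left(211 \right)}}{-29123} = \frac{19012}{\left(-227\right) 22} - \frac{99}{-29123} = \frac{19012}{-4994} - - \frac{99}{29123} = 19012 \left(- \frac{1}{4994}\right) + \frac{99}{29123} = - \frac{9506}{2497} + \frac{99}{29123} = - \frac{276596035}{72720131}$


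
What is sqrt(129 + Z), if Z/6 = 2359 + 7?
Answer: 5*sqrt(573) ≈ 119.69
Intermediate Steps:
Z = 14196 (Z = 6*(2359 + 7) = 6*2366 = 14196)
sqrt(129 + Z) = sqrt(129 + 14196) = sqrt(14325) = 5*sqrt(573)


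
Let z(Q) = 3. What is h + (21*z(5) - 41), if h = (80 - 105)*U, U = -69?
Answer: 1747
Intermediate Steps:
h = 1725 (h = (80 - 105)*(-69) = -25*(-69) = 1725)
h + (21*z(5) - 41) = 1725 + (21*3 - 41) = 1725 + (63 - 41) = 1725 + 22 = 1747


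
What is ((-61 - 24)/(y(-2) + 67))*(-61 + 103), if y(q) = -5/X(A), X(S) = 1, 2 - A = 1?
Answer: -1785/31 ≈ -57.581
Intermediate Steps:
A = 1 (A = 2 - 1*1 = 2 - 1 = 1)
y(q) = -5 (y(q) = -5/1 = -5*1 = -5)
((-61 - 24)/(y(-2) + 67))*(-61 + 103) = ((-61 - 24)/(-5 + 67))*(-61 + 103) = -85/62*42 = -1785/31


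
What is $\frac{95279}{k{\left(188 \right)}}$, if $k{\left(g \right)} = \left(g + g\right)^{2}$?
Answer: $\frac{95279}{141376} \approx 0.67394$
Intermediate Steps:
$k{\left(g \right)} = 4 g^{2}$ ($k{\left(g \right)} = \left(2 g\right)^{2} = 4 g^{2}$)
$\frac{95279}{k{\left(188 \right)}} = \frac{95279}{4 \cdot 188^{2}} = \frac{95279}{4 \cdot 35344} = \frac{95279}{141376}$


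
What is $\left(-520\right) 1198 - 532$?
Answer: $-623492$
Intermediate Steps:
$\left(-520\right) 1198 - 532 = -622960 - 532 = -623492$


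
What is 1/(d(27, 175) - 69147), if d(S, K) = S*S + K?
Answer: -1/68243 ≈ -1.4654e-5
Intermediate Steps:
d(S, K) = K + S² (d(S, K) = S² + K = K + S²)
1/(d(27, 175) - 69147) = 1/((175 + 27²) - 69147) = 1/((175 + 729) - 69147) = 1/(904 - 69147) = 1/(-68243) = -1/68243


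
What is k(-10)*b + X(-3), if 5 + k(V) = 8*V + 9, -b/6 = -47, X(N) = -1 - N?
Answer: -21430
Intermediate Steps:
b = 282 (b = -6*(-47) = 282)
k(V) = 4 + 8*V (k(V) = -5 + (8*V + 9) = -5 + (9 + 8*V) = 4 + 8*V)
k(-10)*b + X(-3) = (4 + 8*(-10))*282 + (-1 - 1*(-3)) = (4 - 80)*282 + (-1 + 3) = -76*282 + 2 = -21432 + 2 = -21430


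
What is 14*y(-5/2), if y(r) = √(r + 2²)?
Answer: 7*√6 ≈ 17.146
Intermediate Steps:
y(r) = √(4 + r) (y(r) = √(r + 4) = √(4 + r))
14*y(-5/2) = 14*√(4 - 5/2) = 14*√(3/2) = 14*(√6/2) = 7*√6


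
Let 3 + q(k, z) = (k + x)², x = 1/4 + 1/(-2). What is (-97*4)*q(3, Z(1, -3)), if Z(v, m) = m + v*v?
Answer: -7081/4 ≈ -1770.3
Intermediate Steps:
Z(v, m) = m + v²
x = -¼ (x = 1*(¼) + 1*(-½) = ¼ - ½ = -¼ ≈ -0.25000)
q(k, z) = -3 + (-¼ + k)² (q(k, z) = -3 + (k - ¼)² = -3 + (-¼ + k)²)
(-97*4)*q(3, Z(1, -3)) = (-97*4)*(-3 + (-1 + 4*3)²/16) = -388*(-3 + (-1 + 12)²/16) = -388*(-3 + (1/16)*11²) = -388*(-3 + (1/16)*121) = -388*(-3 + 121/16) = -388*73/16 = -7081/4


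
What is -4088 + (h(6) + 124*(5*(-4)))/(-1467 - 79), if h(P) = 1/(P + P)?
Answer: -75810817/18552 ≈ -4086.4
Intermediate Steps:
h(P) = 1/(2*P)
-4088 + (h(6) + 124*(5*(-4)))/(-1467 - 79) = -4088 + ((½)/6 + 124*(5*(-4)))/(-1467 - 79) = -4088 + ((½)*(⅙) + 124*(-20))/(-1546) = -4088 + (1/12 - 2480)*(-1/1546) = -4088 - 29759/12*(-1/1546) = -4088 + 29759/18552 = -75810817/18552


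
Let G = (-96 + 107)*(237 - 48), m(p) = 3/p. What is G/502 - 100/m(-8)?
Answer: 407837/1506 ≈ 270.81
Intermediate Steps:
G = 2079 (G = 11*189 = 2079)
G/502 - 100/m(-8) = 2079/502 - 100/(3/(-8)) = 2079*(1/502) - 100/(3*(-⅛)) = 2079/502 - 100/(-3/8) = 2079/502 - 100*(-8/3) = 2079/502 + 800/3 = 407837/1506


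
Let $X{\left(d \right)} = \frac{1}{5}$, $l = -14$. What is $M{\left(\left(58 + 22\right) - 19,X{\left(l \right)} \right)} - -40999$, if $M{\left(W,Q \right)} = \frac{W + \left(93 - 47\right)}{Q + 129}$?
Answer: $\frac{26485889}{646} \approx 41000.0$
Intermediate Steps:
$X{\left(d \right)} = \frac{1}{5}$
$M{\left(W,Q \right)} = \frac{46 + W}{129 + Q}$ ($M{\left(W,Q \right)} = \frac{W + \left(93 - 47\right)}{129 + Q} = \frac{W + 46}{129 + Q} = \frac{46 + W}{129 + Q}$)
$M{\left(\left(58 + 22\right) - 19,X{\left(l \right)} \right)} - -40999 = \frac{46 + \left(\left(58 + 22\right) - 19\right)}{129 + \frac{1}{5}} - -40999 = \frac{46 + \left(80 - 19\right)}{\frac{646}{5}} + 40999 = \frac{5 \left(46 + 61\right)}{646} + 40999 = \frac{5}{646} \cdot 107 + 40999 = \frac{535}{646} + 40999 = \frac{26485889}{646}$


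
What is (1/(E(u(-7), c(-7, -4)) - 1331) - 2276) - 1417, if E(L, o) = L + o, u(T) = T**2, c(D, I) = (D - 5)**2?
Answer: -4202635/1138 ≈ -3693.0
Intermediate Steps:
c(D, I) = (-5 + D)**2
(1/(E(u(-7), c(-7, -4)) - 1331) - 2276) - 1417 = (1/(((-7)**2 + (-5 - 7)**2) - 1331) - 2276) - 1417 = (1/((49 + (-12)**2) - 1331) - 2276) - 1417 = (1/((49 + 144) - 1331) - 2276) - 1417 = (1/(193 - 1331) - 2276) - 1417 = (1/(-1138) - 2276) - 1417 = (-1/1138 - 2276) - 1417 = -2590089/1138 - 1417 = -4202635/1138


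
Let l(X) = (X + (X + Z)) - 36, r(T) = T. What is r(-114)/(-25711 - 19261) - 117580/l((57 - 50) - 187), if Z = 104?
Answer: 660980131/1641478 ≈ 402.67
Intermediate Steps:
l(X) = 68 + 2*X (l(X) = (X + (X + 104)) - 36 = (X + (104 + X)) - 36 = (104 + 2*X) - 36 = 68 + 2*X)
r(-114)/(-25711 - 19261) - 117580/l((57 - 50) - 187) = -114/(-25711 - 19261) - 117580/(68 + 2*((57 - 50) - 187)) = -114/(-44972) - 117580/(68 + 2*(7 - 187)) = -114*(-1/44972) - 117580/(68 + 2*(-180)) = 57/22486 - 117580/(68 - 360) = 57/22486 - 117580/(-292) = 57/22486 - 117580*(-1/292) = 57/22486 + 29395/73 = 660980131/1641478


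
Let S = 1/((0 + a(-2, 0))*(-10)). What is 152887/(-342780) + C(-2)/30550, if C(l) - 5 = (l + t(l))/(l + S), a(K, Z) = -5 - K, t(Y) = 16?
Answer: -5512280413/12356876220 ≈ -0.44609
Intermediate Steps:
S = 1/30 (S = 1/((0 + (-5 - 1*(-2)))*(-10)) = 1/((0 + (-5 + 2))*(-10)) = 1/((0 - 3)*(-10)) = 1/(-3*(-10)) = 1/30 ≈ 0.033333)
C(l) = 5 + (16 + l)/(1/30 + l) (C(l) = 5 + (l + 16)/(l + 1/30) = 5 + (16 + l)/(1/30 + l))
152887/(-342780) + C(-2)/30550 = 152887/(-342780) + (5*(97 + 36*(-2))/(1 + 30*(-2)))/30550 = 152887*(-1/342780) + (5*(97 - 72)/(1 - 60))*(1/30550) = -152887/342780 + (5*25/(-59))*(1/30550) = -152887/342780 + (5*(-1/59)*25)*(1/30550) = -152887/342780 - 125/59*1/30550 = -152887/342780 - 5/72098 = -5512280413/12356876220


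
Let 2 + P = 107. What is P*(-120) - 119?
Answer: -12719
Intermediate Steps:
P = 105 (P = -2 + 107 = 105)
P*(-120) - 119 = 105*(-120) - 119 = -12600 - 119 = -12719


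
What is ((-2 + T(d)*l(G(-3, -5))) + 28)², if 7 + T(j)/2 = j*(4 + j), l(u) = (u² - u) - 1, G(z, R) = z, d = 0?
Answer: 16384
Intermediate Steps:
l(u) = -1 + u² - u
T(j) = -14 + 2*j*(4 + j) (T(j) = -14 + 2*(j*(4 + j)) = -14 + 2*j*(4 + j))
((-2 + T(d)*l(G(-3, -5))) + 28)² = ((-2 + (-14 + 2*0² + 8*0)*(-1 + (-3)² - 1*(-3))) + 28)² = ((-2 + (-14 + 2*0 + 0)*(-1 + 9 + 3)) + 28)² = ((-2 + (-14 + 0 + 0)*11) + 28)² = ((-2 - 14*11) + 28)² = ((-2 - 154) + 28)² = (-156 + 28)² = (-128)² = 16384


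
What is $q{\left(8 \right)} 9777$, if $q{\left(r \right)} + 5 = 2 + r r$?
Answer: $596397$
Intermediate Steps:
$q{\left(r \right)} = -3 + r^{2}$ ($q{\left(r \right)} = -5 + \left(2 + r r\right) = -5 + \left(2 + r^{2}\right) = -3 + r^{2}$)
$q{\left(8 \right)} 9777 = \left(-3 + 8^{2}\right) 9777 = \left(-3 + 64\right) 9777 = 61 \cdot 9777 = 596397$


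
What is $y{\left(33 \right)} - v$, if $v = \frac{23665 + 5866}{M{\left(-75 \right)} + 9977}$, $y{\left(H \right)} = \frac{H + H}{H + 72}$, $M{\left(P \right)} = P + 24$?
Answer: $- \frac{16637}{7090} \approx -2.3465$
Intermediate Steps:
$M{\left(P \right)} = 24 + P$
$y{\left(H \right)} = \frac{2 H}{72 + H}$
$v = \frac{29531}{9926}$ ($v = \frac{23665 + 5866}{\left(24 - 75\right) + 9977} = \frac{29531}{-51 + 9977} = \frac{29531}{9926} \approx 2.9751$)
$y{\left(33 \right)} - v = 2 \cdot 33 \frac{1}{72 + 33} - \frac{29531}{9926} = 2 \cdot 33 \cdot \frac{1}{105} - \frac{29531}{9926} = \frac{22}{35} - \frac{29531}{9926} = - \frac{16637}{7090}$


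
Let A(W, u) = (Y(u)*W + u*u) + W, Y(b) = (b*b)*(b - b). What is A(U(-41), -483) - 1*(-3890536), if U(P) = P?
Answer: 4123784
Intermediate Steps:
Y(b) = 0 (Y(b) = b**2*0 = 0)
A(W, u) = W + u**2 (A(W, u) = (0*W + u*u) + W = (0 + u**2) + W = u**2 + W = W + u**2)
A(U(-41), -483) - 1*(-3890536) = (-41 + (-483)**2) - 1*(-3890536) = (-41 + 233289) + 3890536 = 233248 + 3890536 = 4123784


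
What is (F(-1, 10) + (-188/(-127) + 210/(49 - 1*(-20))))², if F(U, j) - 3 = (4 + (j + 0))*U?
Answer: 357852889/8532241 ≈ 41.941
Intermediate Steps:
F(U, j) = 3 + U*(4 + j) (F(U, j) = 3 + (4 + (j + 0))*U = 3 + (4 + j)*U = 3 + U*(4 + j))
(F(-1, 10) + (-188/(-127) + 210/(49 - 1*(-20))))² = ((3 + 4*(-1) - 1*10) + (-188/(-127) + 210/(49 - 1*(-20))))² = ((3 - 4 - 10) + (-188*(-1/127) + 210/(49 + 20)))² = (-11 + (188/127 + 210/69))² = (-11 + (188/127 + 210*(1/69)))² = (-11 + (188/127 + 70/23))² = (-11 + 13214/2921)² = (-18917/2921)² = 357852889/8532241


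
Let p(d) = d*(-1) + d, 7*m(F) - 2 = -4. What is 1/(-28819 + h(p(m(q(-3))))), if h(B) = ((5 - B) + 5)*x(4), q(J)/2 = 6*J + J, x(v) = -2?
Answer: -1/28839 ≈ -3.4675e-5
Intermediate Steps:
q(J) = 14*J (q(J) = 2*(6*J + J) = 2*(7*J) = 14*J)
m(F) = -2/7 (m(F) = 2/7 + (1/7)*(-4) = 2/7 - 4/7 = -2/7)
p(d) = 0 (p(d) = -d + d = 0)
h(B) = -20 + 2*B (h(B) = ((5 - B) + 5)*(-2) = (10 - B)*(-2) = -20 + 2*B)
1/(-28819 + h(p(m(q(-3))))) = 1/(-28819 + (-20 + 2*0)) = 1/(-28819 + (-20 + 0)) = 1/(-28819 - 20) = 1/(-28839) = -1/28839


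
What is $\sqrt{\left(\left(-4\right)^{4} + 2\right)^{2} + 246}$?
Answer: $\sqrt{66810} \approx 258.48$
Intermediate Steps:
$\sqrt{\left(\left(-4\right)^{4} + 2\right)^{2} + 246} = \sqrt{\left(256 + 2\right)^{2} + 246} = \sqrt{258^{2} + 246} = \sqrt{66564 + 246} = \sqrt{66810}$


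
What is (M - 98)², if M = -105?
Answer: 41209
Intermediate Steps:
(M - 98)² = (-105 - 98)² = (-203)² = 41209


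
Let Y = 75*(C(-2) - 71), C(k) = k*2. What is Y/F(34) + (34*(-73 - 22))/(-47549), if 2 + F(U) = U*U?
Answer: -15513865/3227738 ≈ -4.8064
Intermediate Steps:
F(U) = -2 + U² (F(U) = -2 + U*U = -2 + U²)
C(k) = 2*k
Y = -5625 (Y = 75*(2*(-2) - 71) = 75*(-4 - 71) = 75*(-75) = -5625)
Y/F(34) + (34*(-73 - 22))/(-47549) = -5625/(-2 + 34²) + (34*(-73 - 22))/(-47549) = -5625/(-2 + 1156) + (34*(-95))*(-1/47549) = -5625/1154 - 3230*(-1/47549) = -5625*1/1154 + 190/2797 = -5625/1154 + 190/2797 = -15513865/3227738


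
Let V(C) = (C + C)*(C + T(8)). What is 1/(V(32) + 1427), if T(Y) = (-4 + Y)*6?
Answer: 1/5011 ≈ 0.00019956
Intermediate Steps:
T(Y) = -24 + 6*Y
V(C) = 2*C*(24 + C) (V(C) = (C + C)*(C + (-24 + 6*8)) = (2*C)*(C + (-24 + 48)) = (2*C)*(C + 24) = (2*C)*(24 + C) = 2*C*(24 + C))
1/(V(32) + 1427) = 1/(2*32*(24 + 32) + 1427) = 1/(2*32*56 + 1427) = 1/(3584 + 1427) = 1/5011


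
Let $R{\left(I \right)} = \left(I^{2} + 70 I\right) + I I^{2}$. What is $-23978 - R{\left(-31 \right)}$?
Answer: $7022$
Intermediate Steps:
$R{\left(I \right)} = I^{2} + I^{3} + 70 I$ ($R{\left(I \right)} = \left(I^{2} + 70 I\right) + I^{3} = I^{2} + I^{3} + 70 I$)
$-23978 - R{\left(-31 \right)} = -23978 - - 31 \left(70 - 31 + \left(-31\right)^{2}\right) = -23978 - - 31 \left(70 - 31 + 961\right) = -23978 - \left(-31\right) 1000 = -23978 - -31000 = -23978 + 31000 = 7022$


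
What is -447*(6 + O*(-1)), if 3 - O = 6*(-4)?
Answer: 9387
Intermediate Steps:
O = 27 (O = 3 - 6*(-4) = 3 - 1*(-24) = 3 + 24 = 27)
-447*(6 + O*(-1)) = -447*(6 + 27*(-1)) = -447*(6 - 27) = -447*(-21) = 9387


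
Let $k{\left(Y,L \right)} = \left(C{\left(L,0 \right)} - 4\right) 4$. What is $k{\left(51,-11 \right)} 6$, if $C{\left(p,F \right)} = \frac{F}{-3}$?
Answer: $-96$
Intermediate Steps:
$C{\left(p,F \right)} = - \frac{F}{3}$ ($C{\left(p,F \right)} = F \left(- \frac{1}{3}\right) = - \frac{F}{3}$)
$k{\left(Y,L \right)} = -16$ ($k{\left(Y,L \right)} = \left(\left(- \frac{1}{3}\right) 0 - 4\right) 4 = \left(0 - 4\right) 4 = \left(-4\right) 4 = -16$)
$k{\left(51,-11 \right)} 6 = \left(-16\right) 6 = -96$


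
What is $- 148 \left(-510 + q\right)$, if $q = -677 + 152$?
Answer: $153180$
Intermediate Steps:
$q = -525$
$- 148 \left(-510 + q\right) = - 148 \left(-510 - 525\right) = \left(-148\right) \left(-1035\right) = 153180$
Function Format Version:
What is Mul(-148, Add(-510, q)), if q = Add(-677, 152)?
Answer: 153180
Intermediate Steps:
q = -525
Mul(-148, Add(-510, q)) = Mul(-148, Add(-510, -525)) = Mul(-148, -1035) = 153180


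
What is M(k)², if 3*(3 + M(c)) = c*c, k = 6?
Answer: 81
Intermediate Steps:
M(c) = -3 + c²/3 (M(c) = -3 + (c*c)/3 = -3 + c²/3)
M(k)² = (-3 + (⅓)*6²)² = (-3 + (⅓)*36)² = (-3 + 12)² = 9² = 81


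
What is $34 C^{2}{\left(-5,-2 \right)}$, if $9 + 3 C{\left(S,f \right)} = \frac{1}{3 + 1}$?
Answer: $\frac{20825}{72} \approx 289.24$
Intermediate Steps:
$C{\left(S,f \right)} = - \frac{35}{12}$ ($C{\left(S,f \right)} = -3 + \frac{1}{3 \left(3 + 1\right)} = -3 + \frac{1}{3 \cdot 4} = -3 + \frac{1}{3} \cdot \frac{1}{4} = -3 + \frac{1}{12} = - \frac{35}{12}$)
$34 C^{2}{\left(-5,-2 \right)} = 34 \left(- \frac{35}{12}\right)^{2} = 34 \cdot \frac{1225}{144} = \frac{20825}{72}$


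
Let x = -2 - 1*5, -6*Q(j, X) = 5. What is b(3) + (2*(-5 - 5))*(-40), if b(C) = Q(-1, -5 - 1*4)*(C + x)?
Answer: 2410/3 ≈ 803.33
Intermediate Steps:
Q(j, X) = -5/6 (Q(j, X) = -1/6*5 = -5/6)
x = -7 (x = -2 - 5 = -7)
b(C) = 35/6 - 5*C/6 (b(C) = -5*(C - 7)/6 = -5*(-7 + C)/6 = 35/6 - 5*C/6)
b(3) + (2*(-5 - 5))*(-40) = (35/6 - 5/6*3) + (2*(-5 - 5))*(-40) = (35/6 - 5/2) + (2*(-10))*(-40) = 10/3 - 20*(-40) = 10/3 + 800 = 2410/3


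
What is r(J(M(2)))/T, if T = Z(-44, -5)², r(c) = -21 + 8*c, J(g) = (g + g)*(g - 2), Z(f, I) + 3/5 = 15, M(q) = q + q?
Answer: 2675/5184 ≈ 0.51601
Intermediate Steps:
M(q) = 2*q
Z(f, I) = 72/5 (Z(f, I) = -⅗ + 15 = 72/5)
J(g) = 2*g*(-2 + g) (J(g) = (2*g)*(-2 + g) = 2*g*(-2 + g))
T = 5184/25 (T = (72/5)² = 5184/25 ≈ 207.36)
r(J(M(2)))/T = (-21 + 8*(2*(2*2)*(-2 + 2*2)))/(5184/25) = (-21 + 8*(2*4*(-2 + 4)))*(25/5184) = (-21 + 8*(2*4*2))*(25/5184) = (-21 + 8*16)*(25/5184) = (-21 + 128)*(25/5184) = 107*(25/5184) = 2675/5184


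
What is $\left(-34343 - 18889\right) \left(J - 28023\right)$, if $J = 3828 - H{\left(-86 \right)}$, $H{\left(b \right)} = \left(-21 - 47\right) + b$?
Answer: $1279750512$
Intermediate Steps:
$H{\left(b \right)} = -68 + b$
$J = 3982$ ($J = 3828 - \left(-68 - 86\right) = 3828 - -154 = 3828 + 154 = 3982$)
$\left(-34343 - 18889\right) \left(J - 28023\right) = \left(-34343 - 18889\right) \left(3982 - 28023\right) = \left(-53232\right) \left(-24041\right) = 1279750512$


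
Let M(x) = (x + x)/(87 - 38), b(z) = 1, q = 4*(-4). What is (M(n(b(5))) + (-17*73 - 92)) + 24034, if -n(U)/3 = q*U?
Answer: 1112445/49 ≈ 22703.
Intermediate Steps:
q = -16
n(U) = 48*U (n(U) = -(-48)*U = 48*U)
M(x) = 2*x/49 (M(x) = (2*x)/49 = (2*x)*(1/49) = 2*x/49)
(M(n(b(5))) + (-17*73 - 92)) + 24034 = (2*(48*1)/49 + (-17*73 - 92)) + 24034 = ((2/49)*48 + (-1241 - 92)) + 24034 = (96/49 - 1333) + 24034 = -65221/49 + 24034 = 1112445/49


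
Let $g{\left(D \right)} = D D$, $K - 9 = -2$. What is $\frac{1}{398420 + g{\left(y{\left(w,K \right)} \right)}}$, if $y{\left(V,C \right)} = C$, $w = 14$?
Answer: $\frac{1}{398469} \approx 2.5096 \cdot 10^{-6}$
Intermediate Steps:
$K = 7$ ($K = 9 - 2 = 7$)
$g{\left(D \right)} = D^{2}$
$\frac{1}{398420 + g{\left(y{\left(w,K \right)} \right)}} = \frac{1}{398420 + 7^{2}} = \frac{1}{398420 + 49} = \frac{1}{398469}$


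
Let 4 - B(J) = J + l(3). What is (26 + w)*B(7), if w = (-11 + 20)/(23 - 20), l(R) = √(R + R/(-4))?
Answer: -261/2 ≈ -130.50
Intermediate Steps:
l(R) = √3*√R/2 (l(R) = √(R + R*(-¼)) = √(R - R/4) = √(3*R/4) = √3*√R/2)
w = 3 (w = 9/3 = 9*(⅓) = 3)
B(J) = 5/2 - J (B(J) = 4 - (J + √3*√3/2) = 4 - (J + 3/2) = 4 - (3/2 + J) = 4 + (-3/2 - J) = 5/2 - J)
(26 + w)*B(7) = (26 + 3)*(5/2 - 1*7) = 29*(5/2 - 7) = 29*(-9/2) = -261/2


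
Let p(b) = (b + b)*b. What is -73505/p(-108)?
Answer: -73505/23328 ≈ -3.1509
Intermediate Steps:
p(b) = 2*b² (p(b) = (2*b)*b = 2*b²)
-73505/p(-108) = -73505/(2*(-108)²) = -73505/(2*11664) = -73505/23328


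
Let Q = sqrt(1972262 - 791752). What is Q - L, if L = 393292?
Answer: -393292 + sqrt(1180510) ≈ -3.9221e+5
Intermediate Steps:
Q = sqrt(1180510) ≈ 1086.5
Q - L = sqrt(1180510) - 1*393292 = sqrt(1180510) - 393292 = -393292 + sqrt(1180510)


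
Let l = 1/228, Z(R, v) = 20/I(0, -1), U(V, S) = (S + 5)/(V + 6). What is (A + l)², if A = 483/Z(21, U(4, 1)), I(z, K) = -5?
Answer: 189475225/12996 ≈ 14580.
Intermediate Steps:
U(V, S) = (5 + S)/(6 + V)
Z(R, v) = -4 (Z(R, v) = 20/(-5) = 20*(-⅕) = -4)
A = -483/4 (A = 483/(-4) = 483*(-¼) = -483/4 ≈ -120.75)
l = 1/228 ≈ 0.0043860
(A + l)² = (-483/4 + 1/228)² = (-13765/114)² = 189475225/12996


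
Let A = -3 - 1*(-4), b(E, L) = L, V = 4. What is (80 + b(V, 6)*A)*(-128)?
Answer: -11008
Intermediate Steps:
A = 1 (A = -3 + 4 = 1)
(80 + b(V, 6)*A)*(-128) = (80 + 6*1)*(-128) = (80 + 6)*(-128) = 86*(-128) = -11008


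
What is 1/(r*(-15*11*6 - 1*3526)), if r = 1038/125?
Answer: -125/4687608 ≈ -2.6666e-5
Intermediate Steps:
r = 1038/125 (r = 1038*(1/125) = 1038/125 ≈ 8.3040)
1/(r*(-15*11*6 - 1*3526)) = 1/(1038*(-15*11*6 - 1*3526)/125) = 1/(1038*(-165*6 - 3526)/125) = 1/(1038*(-990 - 3526)/125) = 1/((1038/125)*(-4516)) = 1/(-4687608/125) = -125/4687608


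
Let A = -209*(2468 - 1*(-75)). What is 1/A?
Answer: -1/531487 ≈ -1.8815e-6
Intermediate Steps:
A = -531487 (A = -209*(2468 + 75) = -209*2543 = -531487)
1/A = 1/(-531487) = -1/531487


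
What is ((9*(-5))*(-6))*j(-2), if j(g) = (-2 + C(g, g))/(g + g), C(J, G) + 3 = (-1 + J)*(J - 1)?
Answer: -270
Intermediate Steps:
C(J, G) = -3 + (-1 + J)² (C(J, G) = -3 + (-1 + J)*(J - 1) = -3 + (-1 + J)*(-1 + J) = -3 + (-1 + J)²)
j(g) = (-5 + (-1 + g)²)/(2*g) (j(g) = (-2 + (-3 + (-1 + g)²))/(g + g) = (-5 + (-1 + g)²)/((2*g)) = (-5 + (-1 + g)²)*(1/(2*g)) = (-5 + (-1 + g)²)/(2*g))
((9*(-5))*(-6))*j(-2) = ((9*(-5))*(-6))*((½)*(-5 + (-1 - 2)²)/(-2)) = (-45*(-6))*((½)*(-½)*(-5 + (-3)²)) = 270*((½)*(-½)*(-5 + 9)) = 270*((½)*(-½)*4) = 270*(-1) = -270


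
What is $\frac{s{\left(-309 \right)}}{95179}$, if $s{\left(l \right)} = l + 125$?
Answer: $- \frac{184}{95179} \approx -0.0019332$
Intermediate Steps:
$s{\left(l \right)} = 125 + l$
$\frac{s{\left(-309 \right)}}{95179} = \frac{125 - 309}{95179} = \left(-184\right) \frac{1}{95179} = - \frac{184}{95179}$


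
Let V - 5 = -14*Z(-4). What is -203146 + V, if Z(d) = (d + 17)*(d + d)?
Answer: -201685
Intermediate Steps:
Z(d) = 2*d*(17 + d) (Z(d) = (17 + d)*(2*d) = 2*d*(17 + d))
V = 1461 (V = 5 - 28*(-4)*(17 - 4) = 5 - 28*(-4)*13 = 5 - 14*(-104) = 5 + 1456 = 1461)
-203146 + V = -203146 + 1461 = -201685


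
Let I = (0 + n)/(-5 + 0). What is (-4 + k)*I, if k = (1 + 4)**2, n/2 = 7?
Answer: -294/5 ≈ -58.800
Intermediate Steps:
n = 14 (n = 2*7 = 14)
I = -14/5 (I = (0 + 14)/(-5 + 0) = 14/(-5) = 14*(-1/5) = -14/5 ≈ -2.8000)
k = 25 (k = 5**2 = 25)
(-4 + k)*I = (-4 + 25)*(-14/5) = 21*(-14/5) = -294/5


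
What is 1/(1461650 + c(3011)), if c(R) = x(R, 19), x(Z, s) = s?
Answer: 1/1461669 ≈ 6.8415e-7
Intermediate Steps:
c(R) = 19
1/(1461650 + c(3011)) = 1/(1461650 + 19) = 1/1461669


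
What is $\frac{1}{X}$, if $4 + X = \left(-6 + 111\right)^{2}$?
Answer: $\frac{1}{11021} \approx 9.0736 \cdot 10^{-5}$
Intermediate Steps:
$X = 11021$ ($X = -4 + \left(-6 + 111\right)^{2} = -4 + 105^{2} = -4 + 11025 = 11021$)
$\frac{1}{X} = \frac{1}{11021}$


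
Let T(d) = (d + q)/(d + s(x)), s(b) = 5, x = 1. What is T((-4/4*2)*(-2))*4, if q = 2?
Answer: 8/3 ≈ 2.6667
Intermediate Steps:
T(d) = (2 + d)/(5 + d) (T(d) = (d + 2)/(d + 5) = (2 + d)/(5 + d))
T((-4/4*2)*(-2))*4 = ((2 + (-4/4*2)*(-2))/(5 + (-4/4*2)*(-2)))*4 = ((2 + (-4*¼*2)*(-2))/(5 + (-4*¼*2)*(-2)))*4 = ((2 - 1*2*(-2))/(5 - 1*2*(-2)))*4 = ((2 - 2*(-2))/(5 - 2*(-2)))*4 = ((2 + 4)/(5 + 4))*4 = (6/9)*4 = ((⅑)*6)*4 = (⅔)*4 = 8/3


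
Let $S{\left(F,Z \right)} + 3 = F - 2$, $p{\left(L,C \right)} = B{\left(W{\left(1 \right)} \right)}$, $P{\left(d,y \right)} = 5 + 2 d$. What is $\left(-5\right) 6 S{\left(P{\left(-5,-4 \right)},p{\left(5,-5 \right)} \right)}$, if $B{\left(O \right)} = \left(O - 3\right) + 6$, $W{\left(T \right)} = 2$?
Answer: $300$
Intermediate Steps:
$B{\left(O \right)} = 3 + O$ ($B{\left(O \right)} = \left(-3 + O\right) + 6 = 3 + O$)
$p{\left(L,C \right)} = 5$ ($p{\left(L,C \right)} = 3 + 2 = 5$)
$S{\left(F,Z \right)} = -5 + F$ ($S{\left(F,Z \right)} = -3 + \left(F - 2\right) = -3 + \left(-2 + F\right) = -5 + F$)
$\left(-5\right) 6 S{\left(P{\left(-5,-4 \right)},p{\left(5,-5 \right)} \right)} = \left(-5\right) 6 \left(-5 + \left(5 + 2 \left(-5\right)\right)\right) = - 30 \left(-5 + \left(5 - 10\right)\right) = - 30 \left(-5 - 5\right) = \left(-30\right) \left(-10\right) = 300$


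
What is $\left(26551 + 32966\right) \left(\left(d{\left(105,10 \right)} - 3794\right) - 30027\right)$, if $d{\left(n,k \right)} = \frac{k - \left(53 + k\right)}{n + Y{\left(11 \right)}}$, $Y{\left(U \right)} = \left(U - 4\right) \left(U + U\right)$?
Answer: $- \frac{521350588764}{259} \approx -2.0129 \cdot 10^{9}$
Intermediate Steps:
$Y{\left(U \right)} = 2 U \left(-4 + U\right)$ ($Y{\left(U \right)} = \left(-4 + U\right) 2 U = 2 U \left(-4 + U\right)$)
$d{\left(n,k \right)} = - \frac{53}{154 + n}$ ($d{\left(n,k \right)} = \frac{k - \left(53 + k\right)}{n + 2 \cdot 11 \left(-4 + 11\right)} = - \frac{53}{n + 2 \cdot 11 \cdot 7} = - \frac{53}{n + 154} = - \frac{53}{154 + n}$)
$\left(26551 + 32966\right) \left(\left(d{\left(105,10 \right)} - 3794\right) - 30027\right) = \left(26551 + 32966\right) \left(\left(- \frac{53}{154 + 105} - 3794\right) - 30027\right) = 59517 \left(\left(- \frac{53}{259} - 3794\right) - 30027\right) = 59517 \left(- \frac{982699}{259} - 30027\right) = 59517 \left(- \frac{8759692}{259}\right) = - \frac{521350588764}{259}$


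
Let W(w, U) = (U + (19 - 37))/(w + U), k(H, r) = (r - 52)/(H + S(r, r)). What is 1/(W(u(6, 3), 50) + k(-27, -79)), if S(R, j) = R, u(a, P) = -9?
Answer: 4346/8763 ≈ 0.49595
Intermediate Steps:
k(H, r) = (-52 + r)/(H + r) (k(H, r) = (r - 52)/(H + r) = (-52 + r)/(H + r))
W(w, U) = (-18 + U)/(U + w) (W(w, U) = (U - 18)/(U + w) = (-18 + U)/(U + w))
1/(W(u(6, 3), 50) + k(-27, -79)) = 1/((-18 + 50)/(50 - 9) + (-52 - 79)/(-27 - 79)) = 1/(32/41 - 131/(-106)) = 1/((1/41)*32 - 1/106*(-131)) = 1/(32/41 + 131/106) = 1/(8763/4346) = 4346/8763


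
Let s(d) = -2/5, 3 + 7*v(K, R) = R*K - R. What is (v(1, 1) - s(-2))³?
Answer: -1/42875 ≈ -2.3324e-5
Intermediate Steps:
v(K, R) = -3/7 - R/7 + K*R/7 (v(K, R) = -3/7 + (R*K - R)/7 = -3/7 + (K*R - R)/7 = -3/7 + (-R + K*R)/7 = -3/7 + (-R/7 + K*R/7) = -3/7 - R/7 + K*R/7)
s(d) = -⅖ (s(d) = -2*⅕ = -⅖)
(v(1, 1) - s(-2))³ = ((-3/7 - ⅐*1 + (⅐)*1*1) - 1*(-⅖))³ = ((-3/7 - ⅐ + ⅐) + ⅖)³ = (-3/7 + ⅖)³ = (-1/35)³ = -1/42875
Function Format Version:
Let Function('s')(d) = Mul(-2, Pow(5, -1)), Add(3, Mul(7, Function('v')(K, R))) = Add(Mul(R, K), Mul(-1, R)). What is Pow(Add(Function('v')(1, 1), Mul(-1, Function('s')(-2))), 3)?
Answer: Rational(-1, 42875) ≈ -2.3324e-5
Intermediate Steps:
Function('v')(K, R) = Add(Rational(-3, 7), Mul(Rational(-1, 7), R), Mul(Rational(1, 7), K, R)) (Function('v')(K, R) = Add(Rational(-3, 7), Mul(Rational(1, 7), Add(Mul(R, K), Mul(-1, R)))) = Add(Rational(-3, 7), Mul(Rational(1, 7), Add(Mul(K, R), Mul(-1, R)))) = Add(Rational(-3, 7), Mul(Rational(1, 7), Add(Mul(-1, R), Mul(K, R)))) = Add(Rational(-3, 7), Add(Mul(Rational(-1, 7), R), Mul(Rational(1, 7), K, R))) = Add(Rational(-3, 7), Mul(Rational(-1, 7), R), Mul(Rational(1, 7), K, R)))
Function('s')(d) = Rational(-2, 5) (Function('s')(d) = Mul(-2, Rational(1, 5)) = Rational(-2, 5))
Pow(Add(Function('v')(1, 1), Mul(-1, Function('s')(-2))), 3) = Pow(Add(Add(Rational(-3, 7), Mul(Rational(-1, 7), 1), Mul(Rational(1, 7), 1, 1)), Mul(-1, Rational(-2, 5))), 3) = Pow(Add(Add(Rational(-3, 7), Rational(-1, 7), Rational(1, 7)), Rational(2, 5)), 3) = Pow(Add(Rational(-3, 7), Rational(2, 5)), 3) = Pow(Rational(-1, 35), 3) = Rational(-1, 42875)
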